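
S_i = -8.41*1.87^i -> [-8.41, -15.73, -29.41, -54.99, -102.84]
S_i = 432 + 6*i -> [432, 438, 444, 450, 456]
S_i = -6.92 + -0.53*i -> [-6.92, -7.45, -7.98, -8.51, -9.04]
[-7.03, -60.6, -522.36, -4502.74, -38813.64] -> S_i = -7.03*8.62^i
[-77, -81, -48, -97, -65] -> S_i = Random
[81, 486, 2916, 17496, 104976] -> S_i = 81*6^i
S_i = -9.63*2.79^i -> [-9.63, -26.87, -74.96, -209.14, -583.5]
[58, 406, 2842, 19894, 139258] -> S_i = 58*7^i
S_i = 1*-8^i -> [1, -8, 64, -512, 4096]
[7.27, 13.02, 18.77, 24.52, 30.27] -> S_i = 7.27 + 5.75*i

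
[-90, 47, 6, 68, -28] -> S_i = Random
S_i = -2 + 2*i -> [-2, 0, 2, 4, 6]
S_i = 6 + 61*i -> [6, 67, 128, 189, 250]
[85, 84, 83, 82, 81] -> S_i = 85 + -1*i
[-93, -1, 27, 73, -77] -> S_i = Random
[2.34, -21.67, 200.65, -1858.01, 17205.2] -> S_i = 2.34*(-9.26)^i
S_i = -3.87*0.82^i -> [-3.87, -3.17, -2.6, -2.13, -1.75]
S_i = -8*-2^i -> [-8, 16, -32, 64, -128]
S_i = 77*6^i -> [77, 462, 2772, 16632, 99792]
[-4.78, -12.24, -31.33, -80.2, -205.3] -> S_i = -4.78*2.56^i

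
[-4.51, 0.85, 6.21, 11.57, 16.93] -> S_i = -4.51 + 5.36*i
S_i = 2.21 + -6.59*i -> [2.21, -4.38, -10.97, -17.56, -24.15]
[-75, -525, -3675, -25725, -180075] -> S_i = -75*7^i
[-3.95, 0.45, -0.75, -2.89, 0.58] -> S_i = Random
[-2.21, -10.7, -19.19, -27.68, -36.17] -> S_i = -2.21 + -8.49*i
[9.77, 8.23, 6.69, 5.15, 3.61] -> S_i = 9.77 + -1.54*i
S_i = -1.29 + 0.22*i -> [-1.29, -1.07, -0.85, -0.63, -0.41]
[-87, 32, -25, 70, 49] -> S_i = Random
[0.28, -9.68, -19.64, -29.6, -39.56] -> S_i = 0.28 + -9.96*i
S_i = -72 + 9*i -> [-72, -63, -54, -45, -36]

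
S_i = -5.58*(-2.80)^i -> [-5.58, 15.62, -43.75, 122.49, -342.98]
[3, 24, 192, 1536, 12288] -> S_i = 3*8^i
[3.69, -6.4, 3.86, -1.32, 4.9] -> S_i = Random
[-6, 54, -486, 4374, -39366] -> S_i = -6*-9^i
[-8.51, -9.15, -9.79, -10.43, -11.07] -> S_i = -8.51 + -0.64*i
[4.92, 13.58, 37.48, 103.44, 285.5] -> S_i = 4.92*2.76^i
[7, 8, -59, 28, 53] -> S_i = Random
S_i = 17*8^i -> [17, 136, 1088, 8704, 69632]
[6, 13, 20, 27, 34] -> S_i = 6 + 7*i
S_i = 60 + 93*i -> [60, 153, 246, 339, 432]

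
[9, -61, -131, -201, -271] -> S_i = 9 + -70*i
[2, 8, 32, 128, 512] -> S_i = 2*4^i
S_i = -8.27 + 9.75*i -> [-8.27, 1.48, 11.23, 20.98, 30.73]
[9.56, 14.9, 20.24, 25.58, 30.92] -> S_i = 9.56 + 5.34*i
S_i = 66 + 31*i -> [66, 97, 128, 159, 190]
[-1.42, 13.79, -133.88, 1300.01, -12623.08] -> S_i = -1.42*(-9.71)^i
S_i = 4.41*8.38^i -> [4.41, 36.96, 309.69, 2595.2, 21747.77]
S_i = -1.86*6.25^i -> [-1.86, -11.62, -72.66, -454.1, -2838.13]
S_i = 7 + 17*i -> [7, 24, 41, 58, 75]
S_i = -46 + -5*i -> [-46, -51, -56, -61, -66]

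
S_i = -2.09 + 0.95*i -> [-2.09, -1.14, -0.19, 0.76, 1.71]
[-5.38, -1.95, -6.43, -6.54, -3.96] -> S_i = Random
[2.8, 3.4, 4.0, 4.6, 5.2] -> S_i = 2.80 + 0.60*i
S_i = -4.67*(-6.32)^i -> [-4.67, 29.51, -186.53, 1178.88, -7450.5]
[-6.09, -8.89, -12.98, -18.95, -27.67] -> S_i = -6.09*1.46^i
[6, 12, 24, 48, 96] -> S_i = 6*2^i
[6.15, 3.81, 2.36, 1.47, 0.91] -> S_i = 6.15*0.62^i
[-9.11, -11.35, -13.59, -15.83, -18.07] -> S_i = -9.11 + -2.24*i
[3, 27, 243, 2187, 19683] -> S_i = 3*9^i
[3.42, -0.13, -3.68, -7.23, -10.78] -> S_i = 3.42 + -3.55*i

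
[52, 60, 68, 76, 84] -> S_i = 52 + 8*i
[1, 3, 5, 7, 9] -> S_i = 1 + 2*i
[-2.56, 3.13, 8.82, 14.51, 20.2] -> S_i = -2.56 + 5.69*i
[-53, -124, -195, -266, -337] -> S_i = -53 + -71*i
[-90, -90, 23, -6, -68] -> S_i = Random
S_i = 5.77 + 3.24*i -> [5.77, 9.01, 12.25, 15.49, 18.73]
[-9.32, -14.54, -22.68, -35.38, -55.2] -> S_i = -9.32*1.56^i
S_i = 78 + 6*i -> [78, 84, 90, 96, 102]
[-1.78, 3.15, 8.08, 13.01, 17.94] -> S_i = -1.78 + 4.93*i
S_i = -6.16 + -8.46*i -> [-6.16, -14.62, -23.08, -31.54, -40.0]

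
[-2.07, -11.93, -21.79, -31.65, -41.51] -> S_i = -2.07 + -9.86*i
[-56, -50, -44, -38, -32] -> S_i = -56 + 6*i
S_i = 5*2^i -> [5, 10, 20, 40, 80]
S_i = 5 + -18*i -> [5, -13, -31, -49, -67]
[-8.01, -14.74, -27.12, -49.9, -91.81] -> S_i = -8.01*1.84^i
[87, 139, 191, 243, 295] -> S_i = 87 + 52*i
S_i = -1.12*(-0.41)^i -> [-1.12, 0.46, -0.19, 0.08, -0.03]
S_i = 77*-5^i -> [77, -385, 1925, -9625, 48125]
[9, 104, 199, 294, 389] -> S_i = 9 + 95*i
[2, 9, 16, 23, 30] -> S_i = 2 + 7*i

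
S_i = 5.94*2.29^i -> [5.94, 13.6, 31.15, 71.33, 163.35]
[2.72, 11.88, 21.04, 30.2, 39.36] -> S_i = 2.72 + 9.16*i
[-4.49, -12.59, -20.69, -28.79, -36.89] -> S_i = -4.49 + -8.10*i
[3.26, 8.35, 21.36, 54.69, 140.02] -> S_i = 3.26*2.56^i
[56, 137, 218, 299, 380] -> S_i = 56 + 81*i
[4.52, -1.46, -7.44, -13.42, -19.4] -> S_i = 4.52 + -5.98*i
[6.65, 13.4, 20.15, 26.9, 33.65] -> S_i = 6.65 + 6.75*i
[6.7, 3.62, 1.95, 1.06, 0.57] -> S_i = 6.70*0.54^i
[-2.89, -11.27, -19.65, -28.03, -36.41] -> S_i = -2.89 + -8.38*i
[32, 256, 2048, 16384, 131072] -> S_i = 32*8^i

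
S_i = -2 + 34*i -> [-2, 32, 66, 100, 134]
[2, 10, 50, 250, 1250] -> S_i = 2*5^i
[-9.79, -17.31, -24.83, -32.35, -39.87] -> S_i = -9.79 + -7.52*i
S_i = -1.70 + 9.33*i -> [-1.7, 7.63, 16.96, 26.29, 35.62]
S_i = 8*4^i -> [8, 32, 128, 512, 2048]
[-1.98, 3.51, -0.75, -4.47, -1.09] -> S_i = Random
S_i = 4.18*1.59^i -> [4.18, 6.65, 10.57, 16.8, 26.72]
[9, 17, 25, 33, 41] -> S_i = 9 + 8*i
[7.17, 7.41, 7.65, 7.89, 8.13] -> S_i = 7.17 + 0.24*i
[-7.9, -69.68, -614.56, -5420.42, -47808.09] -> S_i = -7.90*8.82^i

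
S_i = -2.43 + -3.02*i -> [-2.43, -5.45, -8.47, -11.49, -14.51]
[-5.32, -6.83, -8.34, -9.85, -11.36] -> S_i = -5.32 + -1.51*i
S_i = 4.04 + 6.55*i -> [4.04, 10.59, 17.14, 23.69, 30.24]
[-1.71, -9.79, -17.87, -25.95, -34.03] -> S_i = -1.71 + -8.08*i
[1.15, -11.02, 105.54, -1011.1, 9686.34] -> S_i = 1.15*(-9.58)^i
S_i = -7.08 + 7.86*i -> [-7.08, 0.78, 8.64, 16.5, 24.36]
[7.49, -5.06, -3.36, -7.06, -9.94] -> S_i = Random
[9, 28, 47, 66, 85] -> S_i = 9 + 19*i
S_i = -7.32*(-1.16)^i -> [-7.32, 8.49, -9.85, 11.43, -13.25]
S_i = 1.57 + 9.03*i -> [1.57, 10.6, 19.63, 28.66, 37.69]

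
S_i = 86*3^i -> [86, 258, 774, 2322, 6966]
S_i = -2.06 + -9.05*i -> [-2.06, -11.11, -20.16, -29.21, -38.26]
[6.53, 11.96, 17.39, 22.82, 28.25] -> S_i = 6.53 + 5.43*i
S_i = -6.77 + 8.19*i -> [-6.77, 1.42, 9.61, 17.8, 25.99]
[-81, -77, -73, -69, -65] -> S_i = -81 + 4*i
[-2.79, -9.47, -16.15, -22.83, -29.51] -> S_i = -2.79 + -6.68*i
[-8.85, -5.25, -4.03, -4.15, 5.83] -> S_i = Random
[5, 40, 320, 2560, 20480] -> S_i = 5*8^i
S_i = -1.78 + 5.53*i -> [-1.78, 3.75, 9.28, 14.81, 20.34]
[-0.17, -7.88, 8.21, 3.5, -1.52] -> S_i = Random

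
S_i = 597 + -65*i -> [597, 532, 467, 402, 337]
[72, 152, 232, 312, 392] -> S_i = 72 + 80*i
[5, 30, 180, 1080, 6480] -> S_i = 5*6^i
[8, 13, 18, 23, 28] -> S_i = 8 + 5*i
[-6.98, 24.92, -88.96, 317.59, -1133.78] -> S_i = -6.98*(-3.57)^i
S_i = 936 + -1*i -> [936, 935, 934, 933, 932]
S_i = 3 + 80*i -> [3, 83, 163, 243, 323]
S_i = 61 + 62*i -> [61, 123, 185, 247, 309]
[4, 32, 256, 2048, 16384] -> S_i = 4*8^i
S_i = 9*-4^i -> [9, -36, 144, -576, 2304]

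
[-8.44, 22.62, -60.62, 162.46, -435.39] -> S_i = -8.44*(-2.68)^i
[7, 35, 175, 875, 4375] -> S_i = 7*5^i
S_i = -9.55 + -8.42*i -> [-9.55, -17.97, -26.39, -34.81, -43.23]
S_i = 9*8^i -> [9, 72, 576, 4608, 36864]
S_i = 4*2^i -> [4, 8, 16, 32, 64]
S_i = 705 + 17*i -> [705, 722, 739, 756, 773]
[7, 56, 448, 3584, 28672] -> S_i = 7*8^i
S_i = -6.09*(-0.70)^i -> [-6.09, 4.26, -2.98, 2.09, -1.46]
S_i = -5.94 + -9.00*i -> [-5.94, -14.94, -23.94, -32.94, -41.94]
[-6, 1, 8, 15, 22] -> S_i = -6 + 7*i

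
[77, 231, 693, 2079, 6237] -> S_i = 77*3^i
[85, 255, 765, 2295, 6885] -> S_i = 85*3^i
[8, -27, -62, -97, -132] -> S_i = 8 + -35*i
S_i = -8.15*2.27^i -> [-8.15, -18.5, -42.0, -95.33, -216.4]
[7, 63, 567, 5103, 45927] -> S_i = 7*9^i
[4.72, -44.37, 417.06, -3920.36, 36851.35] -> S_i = 4.72*(-9.40)^i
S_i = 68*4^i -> [68, 272, 1088, 4352, 17408]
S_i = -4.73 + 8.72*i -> [-4.73, 3.99, 12.71, 21.43, 30.15]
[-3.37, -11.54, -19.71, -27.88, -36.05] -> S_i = -3.37 + -8.17*i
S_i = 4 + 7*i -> [4, 11, 18, 25, 32]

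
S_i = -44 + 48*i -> [-44, 4, 52, 100, 148]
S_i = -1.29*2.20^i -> [-1.29, -2.84, -6.24, -13.74, -30.22]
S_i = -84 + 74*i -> [-84, -10, 64, 138, 212]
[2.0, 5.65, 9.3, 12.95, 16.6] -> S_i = 2.00 + 3.65*i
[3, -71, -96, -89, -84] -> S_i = Random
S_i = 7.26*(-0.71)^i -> [7.26, -5.15, 3.66, -2.6, 1.84]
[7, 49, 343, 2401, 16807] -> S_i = 7*7^i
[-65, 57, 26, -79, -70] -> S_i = Random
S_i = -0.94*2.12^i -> [-0.94, -1.99, -4.22, -8.96, -18.99]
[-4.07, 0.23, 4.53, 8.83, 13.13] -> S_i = -4.07 + 4.30*i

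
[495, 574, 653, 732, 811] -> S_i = 495 + 79*i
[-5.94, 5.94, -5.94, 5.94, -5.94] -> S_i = -5.94*(-1.00)^i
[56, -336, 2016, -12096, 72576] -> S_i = 56*-6^i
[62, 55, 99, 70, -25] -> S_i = Random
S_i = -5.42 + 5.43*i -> [-5.42, 0.01, 5.44, 10.87, 16.3]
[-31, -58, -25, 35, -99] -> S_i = Random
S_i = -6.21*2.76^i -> [-6.21, -17.14, -47.31, -130.56, -360.35]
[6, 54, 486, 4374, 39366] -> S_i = 6*9^i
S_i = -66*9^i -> [-66, -594, -5346, -48114, -433026]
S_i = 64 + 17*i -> [64, 81, 98, 115, 132]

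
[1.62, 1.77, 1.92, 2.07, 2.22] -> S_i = 1.62 + 0.15*i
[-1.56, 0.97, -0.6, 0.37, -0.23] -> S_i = -1.56*(-0.62)^i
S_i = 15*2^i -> [15, 30, 60, 120, 240]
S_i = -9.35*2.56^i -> [-9.35, -23.94, -61.28, -156.87, -401.58]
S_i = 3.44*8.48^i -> [3.44, 29.17, 247.37, 2097.71, 17788.6]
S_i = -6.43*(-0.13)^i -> [-6.43, 0.84, -0.11, 0.01, -0.0]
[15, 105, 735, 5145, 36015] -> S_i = 15*7^i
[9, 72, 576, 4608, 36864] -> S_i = 9*8^i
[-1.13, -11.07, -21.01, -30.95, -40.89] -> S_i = -1.13 + -9.94*i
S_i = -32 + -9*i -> [-32, -41, -50, -59, -68]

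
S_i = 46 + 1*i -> [46, 47, 48, 49, 50]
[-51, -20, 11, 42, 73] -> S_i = -51 + 31*i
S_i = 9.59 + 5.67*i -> [9.59, 15.26, 20.93, 26.6, 32.27]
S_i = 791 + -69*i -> [791, 722, 653, 584, 515]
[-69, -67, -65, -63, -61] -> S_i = -69 + 2*i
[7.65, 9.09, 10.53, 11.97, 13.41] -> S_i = 7.65 + 1.44*i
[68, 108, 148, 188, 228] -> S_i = 68 + 40*i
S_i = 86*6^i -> [86, 516, 3096, 18576, 111456]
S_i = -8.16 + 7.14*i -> [-8.16, -1.02, 6.12, 13.26, 20.4]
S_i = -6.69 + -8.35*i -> [-6.69, -15.04, -23.39, -31.74, -40.09]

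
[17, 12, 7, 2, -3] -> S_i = 17 + -5*i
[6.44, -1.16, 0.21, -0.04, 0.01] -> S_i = 6.44*(-0.18)^i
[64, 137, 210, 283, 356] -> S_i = 64 + 73*i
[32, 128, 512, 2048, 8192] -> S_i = 32*4^i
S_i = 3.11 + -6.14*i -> [3.11, -3.03, -9.17, -15.31, -21.45]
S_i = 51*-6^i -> [51, -306, 1836, -11016, 66096]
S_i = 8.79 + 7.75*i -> [8.79, 16.54, 24.29, 32.04, 39.79]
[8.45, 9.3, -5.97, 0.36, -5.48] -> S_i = Random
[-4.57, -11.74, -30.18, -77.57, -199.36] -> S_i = -4.57*2.57^i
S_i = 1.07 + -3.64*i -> [1.07, -2.57, -6.21, -9.85, -13.49]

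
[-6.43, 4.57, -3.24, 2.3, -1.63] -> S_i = -6.43*(-0.71)^i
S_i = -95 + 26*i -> [-95, -69, -43, -17, 9]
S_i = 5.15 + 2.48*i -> [5.15, 7.63, 10.11, 12.59, 15.07]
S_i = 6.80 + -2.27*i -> [6.8, 4.53, 2.26, -0.01, -2.28]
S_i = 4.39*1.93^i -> [4.39, 8.47, 16.35, 31.56, 60.91]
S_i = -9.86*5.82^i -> [-9.86, -57.39, -333.98, -1943.77, -11312.77]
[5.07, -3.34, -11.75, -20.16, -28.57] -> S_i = 5.07 + -8.41*i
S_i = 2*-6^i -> [2, -12, 72, -432, 2592]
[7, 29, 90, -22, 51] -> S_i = Random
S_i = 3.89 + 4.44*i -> [3.89, 8.33, 12.77, 17.21, 21.65]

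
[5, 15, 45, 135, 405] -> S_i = 5*3^i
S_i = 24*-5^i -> [24, -120, 600, -3000, 15000]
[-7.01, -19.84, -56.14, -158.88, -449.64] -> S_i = -7.01*2.83^i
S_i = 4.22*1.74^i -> [4.22, 7.34, 12.78, 22.23, 38.68]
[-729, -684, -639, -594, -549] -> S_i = -729 + 45*i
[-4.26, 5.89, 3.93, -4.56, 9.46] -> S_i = Random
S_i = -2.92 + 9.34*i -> [-2.92, 6.42, 15.76, 25.1, 34.44]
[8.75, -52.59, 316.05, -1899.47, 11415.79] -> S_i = 8.75*(-6.01)^i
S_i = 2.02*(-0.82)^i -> [2.02, -1.66, 1.36, -1.11, 0.91]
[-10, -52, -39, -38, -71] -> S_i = Random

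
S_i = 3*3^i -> [3, 9, 27, 81, 243]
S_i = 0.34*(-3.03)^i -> [0.34, -1.03, 3.12, -9.46, 28.66]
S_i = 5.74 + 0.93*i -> [5.74, 6.67, 7.6, 8.53, 9.46]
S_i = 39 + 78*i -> [39, 117, 195, 273, 351]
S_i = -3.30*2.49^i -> [-3.3, -8.22, -20.46, -50.95, -126.86]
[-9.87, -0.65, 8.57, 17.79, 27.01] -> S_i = -9.87 + 9.22*i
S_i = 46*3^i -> [46, 138, 414, 1242, 3726]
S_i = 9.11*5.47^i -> [9.11, 49.83, 272.58, 1491.01, 8155.82]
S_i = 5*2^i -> [5, 10, 20, 40, 80]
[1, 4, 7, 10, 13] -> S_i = 1 + 3*i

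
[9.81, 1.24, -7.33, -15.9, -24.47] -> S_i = 9.81 + -8.57*i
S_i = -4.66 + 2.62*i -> [-4.66, -2.04, 0.58, 3.2, 5.82]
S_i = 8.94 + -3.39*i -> [8.94, 5.55, 2.16, -1.23, -4.62]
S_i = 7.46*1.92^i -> [7.46, 14.32, 27.5, 52.8, 101.38]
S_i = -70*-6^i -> [-70, 420, -2520, 15120, -90720]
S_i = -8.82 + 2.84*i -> [-8.82, -5.98, -3.14, -0.3, 2.54]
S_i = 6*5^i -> [6, 30, 150, 750, 3750]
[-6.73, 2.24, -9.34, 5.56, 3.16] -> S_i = Random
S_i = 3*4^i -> [3, 12, 48, 192, 768]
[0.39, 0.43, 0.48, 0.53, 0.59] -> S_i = 0.39*1.11^i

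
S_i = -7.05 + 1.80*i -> [-7.05, -5.25, -3.45, -1.65, 0.15]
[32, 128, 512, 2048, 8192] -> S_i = 32*4^i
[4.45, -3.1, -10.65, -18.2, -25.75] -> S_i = 4.45 + -7.55*i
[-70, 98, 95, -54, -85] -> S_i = Random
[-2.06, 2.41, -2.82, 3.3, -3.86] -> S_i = -2.06*(-1.17)^i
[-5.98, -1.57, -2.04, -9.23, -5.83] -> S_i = Random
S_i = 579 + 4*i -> [579, 583, 587, 591, 595]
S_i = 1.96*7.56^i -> [1.96, 14.82, 112.02, 846.88, 6402.41]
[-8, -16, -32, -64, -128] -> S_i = -8*2^i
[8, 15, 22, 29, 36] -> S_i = 8 + 7*i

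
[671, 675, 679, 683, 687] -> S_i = 671 + 4*i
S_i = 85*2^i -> [85, 170, 340, 680, 1360]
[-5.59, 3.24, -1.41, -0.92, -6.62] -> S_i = Random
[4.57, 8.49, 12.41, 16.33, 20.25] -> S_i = 4.57 + 3.92*i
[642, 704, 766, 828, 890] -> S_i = 642 + 62*i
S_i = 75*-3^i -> [75, -225, 675, -2025, 6075]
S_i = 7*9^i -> [7, 63, 567, 5103, 45927]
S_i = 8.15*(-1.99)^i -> [8.15, -16.22, 32.27, -64.23, 127.81]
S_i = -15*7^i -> [-15, -105, -735, -5145, -36015]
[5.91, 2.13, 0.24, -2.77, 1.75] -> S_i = Random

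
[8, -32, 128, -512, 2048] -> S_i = 8*-4^i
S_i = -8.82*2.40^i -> [-8.82, -21.17, -50.8, -121.93, -292.63]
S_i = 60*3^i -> [60, 180, 540, 1620, 4860]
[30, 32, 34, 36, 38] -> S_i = 30 + 2*i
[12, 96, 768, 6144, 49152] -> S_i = 12*8^i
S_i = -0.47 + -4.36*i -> [-0.47, -4.83, -9.19, -13.55, -17.91]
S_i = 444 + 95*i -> [444, 539, 634, 729, 824]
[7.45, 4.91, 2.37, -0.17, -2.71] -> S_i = 7.45 + -2.54*i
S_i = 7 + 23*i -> [7, 30, 53, 76, 99]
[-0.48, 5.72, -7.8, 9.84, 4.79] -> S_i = Random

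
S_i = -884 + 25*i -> [-884, -859, -834, -809, -784]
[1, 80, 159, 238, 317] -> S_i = 1 + 79*i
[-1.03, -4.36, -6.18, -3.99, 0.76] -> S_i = Random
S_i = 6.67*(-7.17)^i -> [6.67, -47.82, 342.9, -2458.57, 17627.98]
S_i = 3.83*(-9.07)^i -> [3.83, -34.74, 315.07, -2857.73, 25919.58]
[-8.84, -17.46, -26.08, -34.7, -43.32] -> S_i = -8.84 + -8.62*i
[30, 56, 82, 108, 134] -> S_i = 30 + 26*i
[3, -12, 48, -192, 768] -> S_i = 3*-4^i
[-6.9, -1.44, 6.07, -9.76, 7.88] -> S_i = Random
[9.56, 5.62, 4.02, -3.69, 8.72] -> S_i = Random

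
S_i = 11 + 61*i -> [11, 72, 133, 194, 255]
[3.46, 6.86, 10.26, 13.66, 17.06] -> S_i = 3.46 + 3.40*i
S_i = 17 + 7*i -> [17, 24, 31, 38, 45]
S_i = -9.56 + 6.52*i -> [-9.56, -3.04, 3.48, 10.0, 16.52]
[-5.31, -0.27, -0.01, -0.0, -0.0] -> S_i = -5.31*0.05^i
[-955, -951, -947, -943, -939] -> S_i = -955 + 4*i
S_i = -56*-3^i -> [-56, 168, -504, 1512, -4536]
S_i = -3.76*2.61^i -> [-3.76, -9.81, -25.61, -66.85, -174.48]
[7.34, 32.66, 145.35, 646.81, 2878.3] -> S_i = 7.34*4.45^i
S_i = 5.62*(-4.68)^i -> [5.62, -26.3, 123.09, -576.07, 2696.0]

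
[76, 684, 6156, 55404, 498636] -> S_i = 76*9^i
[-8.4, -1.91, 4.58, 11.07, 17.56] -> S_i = -8.40 + 6.49*i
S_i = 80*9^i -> [80, 720, 6480, 58320, 524880]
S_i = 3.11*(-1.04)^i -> [3.11, -3.23, 3.36, -3.5, 3.64]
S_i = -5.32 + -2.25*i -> [-5.32, -7.57, -9.82, -12.07, -14.32]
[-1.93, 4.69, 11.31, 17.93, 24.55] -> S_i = -1.93 + 6.62*i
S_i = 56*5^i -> [56, 280, 1400, 7000, 35000]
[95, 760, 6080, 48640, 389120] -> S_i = 95*8^i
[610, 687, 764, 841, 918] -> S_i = 610 + 77*i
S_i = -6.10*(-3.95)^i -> [-6.1, 24.1, -95.18, 375.94, -1484.97]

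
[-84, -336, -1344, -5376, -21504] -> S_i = -84*4^i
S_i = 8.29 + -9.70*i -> [8.29, -1.41, -11.11, -20.81, -30.51]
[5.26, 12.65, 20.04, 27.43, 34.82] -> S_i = 5.26 + 7.39*i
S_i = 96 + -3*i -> [96, 93, 90, 87, 84]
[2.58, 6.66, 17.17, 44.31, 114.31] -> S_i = 2.58*2.58^i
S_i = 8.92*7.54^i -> [8.92, 67.26, 507.12, 3823.66, 28830.37]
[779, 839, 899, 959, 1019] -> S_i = 779 + 60*i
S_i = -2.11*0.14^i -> [-2.11, -0.3, -0.04, -0.01, -0.0]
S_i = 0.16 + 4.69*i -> [0.16, 4.85, 9.54, 14.23, 18.92]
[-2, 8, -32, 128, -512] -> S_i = -2*-4^i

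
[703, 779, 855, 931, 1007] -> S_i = 703 + 76*i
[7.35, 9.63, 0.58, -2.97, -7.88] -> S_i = Random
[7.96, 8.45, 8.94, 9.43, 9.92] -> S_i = 7.96 + 0.49*i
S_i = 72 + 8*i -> [72, 80, 88, 96, 104]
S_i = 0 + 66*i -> [0, 66, 132, 198, 264]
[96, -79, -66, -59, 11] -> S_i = Random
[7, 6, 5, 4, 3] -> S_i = 7 + -1*i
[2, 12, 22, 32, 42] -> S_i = 2 + 10*i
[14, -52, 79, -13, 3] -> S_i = Random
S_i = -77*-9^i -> [-77, 693, -6237, 56133, -505197]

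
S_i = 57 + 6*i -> [57, 63, 69, 75, 81]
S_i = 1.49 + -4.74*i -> [1.49, -3.25, -7.99, -12.73, -17.47]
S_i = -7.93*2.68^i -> [-7.93, -21.25, -56.96, -152.64, -409.08]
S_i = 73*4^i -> [73, 292, 1168, 4672, 18688]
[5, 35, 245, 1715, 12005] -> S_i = 5*7^i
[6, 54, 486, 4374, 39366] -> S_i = 6*9^i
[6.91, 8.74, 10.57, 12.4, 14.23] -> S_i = 6.91 + 1.83*i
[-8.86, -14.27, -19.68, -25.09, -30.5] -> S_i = -8.86 + -5.41*i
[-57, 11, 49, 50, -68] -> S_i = Random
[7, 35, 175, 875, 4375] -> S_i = 7*5^i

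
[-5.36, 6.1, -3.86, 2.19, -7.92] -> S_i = Random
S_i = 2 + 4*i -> [2, 6, 10, 14, 18]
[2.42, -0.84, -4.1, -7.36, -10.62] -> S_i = 2.42 + -3.26*i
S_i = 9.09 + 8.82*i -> [9.09, 17.91, 26.73, 35.55, 44.37]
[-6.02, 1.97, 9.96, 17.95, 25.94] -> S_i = -6.02 + 7.99*i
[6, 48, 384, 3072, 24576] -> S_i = 6*8^i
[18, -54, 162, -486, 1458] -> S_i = 18*-3^i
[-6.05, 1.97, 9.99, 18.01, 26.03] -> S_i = -6.05 + 8.02*i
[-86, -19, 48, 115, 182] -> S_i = -86 + 67*i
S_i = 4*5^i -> [4, 20, 100, 500, 2500]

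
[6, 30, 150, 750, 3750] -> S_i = 6*5^i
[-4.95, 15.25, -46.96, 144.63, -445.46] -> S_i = -4.95*(-3.08)^i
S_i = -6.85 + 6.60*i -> [-6.85, -0.25, 6.35, 12.95, 19.55]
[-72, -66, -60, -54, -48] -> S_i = -72 + 6*i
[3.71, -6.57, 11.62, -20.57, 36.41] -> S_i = 3.71*(-1.77)^i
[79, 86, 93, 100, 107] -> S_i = 79 + 7*i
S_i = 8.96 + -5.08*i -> [8.96, 3.88, -1.2, -6.28, -11.36]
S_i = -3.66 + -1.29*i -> [-3.66, -4.95, -6.24, -7.53, -8.82]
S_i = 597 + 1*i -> [597, 598, 599, 600, 601]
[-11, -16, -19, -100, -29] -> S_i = Random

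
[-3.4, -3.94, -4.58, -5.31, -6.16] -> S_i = -3.40*1.16^i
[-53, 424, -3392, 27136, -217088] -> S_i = -53*-8^i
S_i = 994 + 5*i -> [994, 999, 1004, 1009, 1014]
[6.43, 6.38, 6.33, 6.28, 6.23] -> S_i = 6.43 + -0.05*i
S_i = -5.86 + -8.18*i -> [-5.86, -14.04, -22.22, -30.4, -38.58]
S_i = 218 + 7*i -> [218, 225, 232, 239, 246]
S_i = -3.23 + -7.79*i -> [-3.23, -11.02, -18.81, -26.6, -34.39]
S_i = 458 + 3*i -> [458, 461, 464, 467, 470]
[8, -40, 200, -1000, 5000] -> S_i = 8*-5^i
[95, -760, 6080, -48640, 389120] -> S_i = 95*-8^i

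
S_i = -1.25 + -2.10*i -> [-1.25, -3.35, -5.45, -7.55, -9.65]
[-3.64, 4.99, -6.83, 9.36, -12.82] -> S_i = -3.64*(-1.37)^i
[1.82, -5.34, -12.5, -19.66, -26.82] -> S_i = 1.82 + -7.16*i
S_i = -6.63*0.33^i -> [-6.63, -2.19, -0.72, -0.24, -0.08]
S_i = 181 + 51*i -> [181, 232, 283, 334, 385]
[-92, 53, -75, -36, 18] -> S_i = Random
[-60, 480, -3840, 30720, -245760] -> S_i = -60*-8^i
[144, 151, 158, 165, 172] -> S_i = 144 + 7*i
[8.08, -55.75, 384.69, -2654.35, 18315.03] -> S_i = 8.08*(-6.90)^i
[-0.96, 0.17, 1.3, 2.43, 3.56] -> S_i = -0.96 + 1.13*i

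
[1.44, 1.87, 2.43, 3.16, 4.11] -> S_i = 1.44*1.30^i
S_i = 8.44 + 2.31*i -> [8.44, 10.75, 13.06, 15.37, 17.68]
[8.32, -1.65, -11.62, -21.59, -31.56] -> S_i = 8.32 + -9.97*i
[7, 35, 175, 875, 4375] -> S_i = 7*5^i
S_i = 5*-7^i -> [5, -35, 245, -1715, 12005]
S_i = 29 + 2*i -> [29, 31, 33, 35, 37]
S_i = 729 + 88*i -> [729, 817, 905, 993, 1081]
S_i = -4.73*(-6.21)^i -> [-4.73, 29.37, -182.41, 1132.75, -7034.41]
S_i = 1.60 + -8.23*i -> [1.6, -6.63, -14.86, -23.09, -31.32]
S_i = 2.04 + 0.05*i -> [2.04, 2.09, 2.14, 2.19, 2.24]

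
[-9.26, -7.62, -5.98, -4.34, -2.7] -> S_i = -9.26 + 1.64*i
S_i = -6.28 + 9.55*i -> [-6.28, 3.27, 12.82, 22.37, 31.92]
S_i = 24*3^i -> [24, 72, 216, 648, 1944]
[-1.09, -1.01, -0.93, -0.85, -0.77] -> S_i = -1.09 + 0.08*i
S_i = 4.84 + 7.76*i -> [4.84, 12.6, 20.36, 28.12, 35.88]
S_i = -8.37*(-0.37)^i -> [-8.37, 3.1, -1.15, 0.42, -0.16]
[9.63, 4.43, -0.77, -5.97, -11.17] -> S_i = 9.63 + -5.20*i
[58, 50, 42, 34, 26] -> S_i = 58 + -8*i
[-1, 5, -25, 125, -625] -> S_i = -1*-5^i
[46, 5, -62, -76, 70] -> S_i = Random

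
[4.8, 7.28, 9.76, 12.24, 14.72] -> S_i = 4.80 + 2.48*i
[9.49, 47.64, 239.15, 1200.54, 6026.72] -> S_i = 9.49*5.02^i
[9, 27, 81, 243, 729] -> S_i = 9*3^i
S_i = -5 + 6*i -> [-5, 1, 7, 13, 19]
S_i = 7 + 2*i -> [7, 9, 11, 13, 15]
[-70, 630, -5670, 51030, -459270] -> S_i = -70*-9^i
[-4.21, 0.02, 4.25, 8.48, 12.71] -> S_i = -4.21 + 4.23*i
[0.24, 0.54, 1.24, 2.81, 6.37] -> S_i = 0.24*2.27^i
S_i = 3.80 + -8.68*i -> [3.8, -4.88, -13.56, -22.24, -30.92]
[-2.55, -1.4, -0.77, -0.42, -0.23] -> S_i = -2.55*0.55^i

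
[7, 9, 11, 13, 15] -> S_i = 7 + 2*i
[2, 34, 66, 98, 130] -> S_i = 2 + 32*i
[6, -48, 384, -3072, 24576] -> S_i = 6*-8^i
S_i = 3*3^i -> [3, 9, 27, 81, 243]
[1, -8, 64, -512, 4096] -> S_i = 1*-8^i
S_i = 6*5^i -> [6, 30, 150, 750, 3750]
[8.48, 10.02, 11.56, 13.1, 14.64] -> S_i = 8.48 + 1.54*i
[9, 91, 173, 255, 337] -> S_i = 9 + 82*i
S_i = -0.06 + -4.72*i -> [-0.06, -4.78, -9.5, -14.22, -18.94]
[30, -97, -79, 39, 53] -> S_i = Random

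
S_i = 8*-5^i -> [8, -40, 200, -1000, 5000]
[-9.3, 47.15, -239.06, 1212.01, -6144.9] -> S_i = -9.30*(-5.07)^i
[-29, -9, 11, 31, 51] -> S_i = -29 + 20*i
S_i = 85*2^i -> [85, 170, 340, 680, 1360]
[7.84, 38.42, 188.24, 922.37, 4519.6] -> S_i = 7.84*4.90^i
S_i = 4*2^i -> [4, 8, 16, 32, 64]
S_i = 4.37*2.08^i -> [4.37, 9.09, 18.91, 39.33, 81.8]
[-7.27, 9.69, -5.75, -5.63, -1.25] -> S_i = Random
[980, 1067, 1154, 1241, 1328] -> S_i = 980 + 87*i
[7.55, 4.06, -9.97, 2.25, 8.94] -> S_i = Random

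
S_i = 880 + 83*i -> [880, 963, 1046, 1129, 1212]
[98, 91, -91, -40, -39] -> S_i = Random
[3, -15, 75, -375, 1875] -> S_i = 3*-5^i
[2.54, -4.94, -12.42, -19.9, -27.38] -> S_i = 2.54 + -7.48*i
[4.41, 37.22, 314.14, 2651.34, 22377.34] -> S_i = 4.41*8.44^i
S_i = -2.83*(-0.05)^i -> [-2.83, 0.14, -0.01, 0.0, -0.0]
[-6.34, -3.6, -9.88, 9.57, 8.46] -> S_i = Random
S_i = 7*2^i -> [7, 14, 28, 56, 112]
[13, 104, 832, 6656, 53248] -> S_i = 13*8^i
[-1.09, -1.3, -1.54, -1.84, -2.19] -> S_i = -1.09*1.19^i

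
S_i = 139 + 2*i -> [139, 141, 143, 145, 147]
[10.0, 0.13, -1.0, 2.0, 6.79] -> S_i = Random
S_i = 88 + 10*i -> [88, 98, 108, 118, 128]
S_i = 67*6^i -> [67, 402, 2412, 14472, 86832]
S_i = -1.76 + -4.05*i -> [-1.76, -5.81, -9.86, -13.91, -17.96]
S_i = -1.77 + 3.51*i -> [-1.77, 1.74, 5.25, 8.76, 12.27]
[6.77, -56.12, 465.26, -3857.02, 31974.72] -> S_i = 6.77*(-8.29)^i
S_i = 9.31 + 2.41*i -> [9.31, 11.72, 14.13, 16.54, 18.95]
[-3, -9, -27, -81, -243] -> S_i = -3*3^i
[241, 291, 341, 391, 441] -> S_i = 241 + 50*i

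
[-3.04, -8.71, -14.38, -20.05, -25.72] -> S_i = -3.04 + -5.67*i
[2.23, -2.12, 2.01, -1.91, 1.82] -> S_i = 2.23*(-0.95)^i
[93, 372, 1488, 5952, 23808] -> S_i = 93*4^i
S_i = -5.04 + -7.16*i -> [-5.04, -12.2, -19.36, -26.52, -33.68]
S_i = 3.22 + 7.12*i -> [3.22, 10.34, 17.46, 24.58, 31.7]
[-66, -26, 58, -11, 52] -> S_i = Random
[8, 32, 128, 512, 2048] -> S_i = 8*4^i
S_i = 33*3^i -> [33, 99, 297, 891, 2673]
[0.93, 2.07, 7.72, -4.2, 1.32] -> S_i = Random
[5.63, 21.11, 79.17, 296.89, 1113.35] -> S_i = 5.63*3.75^i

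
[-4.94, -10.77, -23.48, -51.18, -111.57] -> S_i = -4.94*2.18^i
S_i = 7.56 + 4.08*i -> [7.56, 11.64, 15.72, 19.8, 23.88]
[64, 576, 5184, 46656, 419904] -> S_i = 64*9^i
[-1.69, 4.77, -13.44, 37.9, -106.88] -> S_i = -1.69*(-2.82)^i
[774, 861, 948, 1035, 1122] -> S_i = 774 + 87*i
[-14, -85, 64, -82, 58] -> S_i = Random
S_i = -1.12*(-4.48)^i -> [-1.12, 5.02, -22.48, 100.71, -451.16]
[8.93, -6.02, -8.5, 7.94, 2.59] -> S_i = Random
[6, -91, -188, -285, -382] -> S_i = 6 + -97*i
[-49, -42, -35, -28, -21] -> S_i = -49 + 7*i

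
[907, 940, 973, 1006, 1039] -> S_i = 907 + 33*i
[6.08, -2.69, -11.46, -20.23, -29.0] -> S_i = 6.08 + -8.77*i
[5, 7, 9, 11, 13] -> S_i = 5 + 2*i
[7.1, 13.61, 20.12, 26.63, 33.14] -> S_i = 7.10 + 6.51*i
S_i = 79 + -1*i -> [79, 78, 77, 76, 75]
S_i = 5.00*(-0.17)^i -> [5.0, -0.85, 0.14, -0.02, 0.0]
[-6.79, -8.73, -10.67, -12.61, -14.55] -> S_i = -6.79 + -1.94*i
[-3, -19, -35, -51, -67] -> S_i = -3 + -16*i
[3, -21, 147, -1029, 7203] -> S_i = 3*-7^i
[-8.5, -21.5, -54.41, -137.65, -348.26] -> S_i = -8.50*2.53^i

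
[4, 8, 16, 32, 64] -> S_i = 4*2^i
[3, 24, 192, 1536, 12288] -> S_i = 3*8^i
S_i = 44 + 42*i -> [44, 86, 128, 170, 212]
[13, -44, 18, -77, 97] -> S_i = Random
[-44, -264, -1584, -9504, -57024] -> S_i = -44*6^i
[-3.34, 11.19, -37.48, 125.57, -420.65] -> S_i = -3.34*(-3.35)^i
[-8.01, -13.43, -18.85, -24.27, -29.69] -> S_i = -8.01 + -5.42*i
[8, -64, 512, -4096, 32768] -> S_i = 8*-8^i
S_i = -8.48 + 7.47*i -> [-8.48, -1.01, 6.46, 13.93, 21.4]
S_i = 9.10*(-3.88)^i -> [9.1, -35.31, 137.0, -531.54, 2062.38]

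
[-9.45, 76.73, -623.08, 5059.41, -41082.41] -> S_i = -9.45*(-8.12)^i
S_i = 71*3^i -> [71, 213, 639, 1917, 5751]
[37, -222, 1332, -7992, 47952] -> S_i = 37*-6^i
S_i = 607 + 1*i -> [607, 608, 609, 610, 611]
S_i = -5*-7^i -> [-5, 35, -245, 1715, -12005]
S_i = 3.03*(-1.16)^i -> [3.03, -3.51, 4.08, -4.73, 5.49]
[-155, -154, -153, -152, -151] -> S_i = -155 + 1*i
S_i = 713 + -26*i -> [713, 687, 661, 635, 609]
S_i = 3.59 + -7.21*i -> [3.59, -3.62, -10.83, -18.04, -25.25]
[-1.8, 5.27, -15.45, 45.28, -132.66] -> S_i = -1.80*(-2.93)^i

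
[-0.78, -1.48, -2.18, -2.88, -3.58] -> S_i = -0.78 + -0.70*i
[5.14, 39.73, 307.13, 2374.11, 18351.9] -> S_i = 5.14*7.73^i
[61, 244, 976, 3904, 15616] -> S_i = 61*4^i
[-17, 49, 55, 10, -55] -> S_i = Random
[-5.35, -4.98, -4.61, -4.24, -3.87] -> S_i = -5.35 + 0.37*i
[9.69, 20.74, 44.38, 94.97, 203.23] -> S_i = 9.69*2.14^i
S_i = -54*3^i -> [-54, -162, -486, -1458, -4374]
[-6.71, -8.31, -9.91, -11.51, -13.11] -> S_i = -6.71 + -1.60*i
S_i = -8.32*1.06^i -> [-8.32, -8.82, -9.35, -9.91, -10.5]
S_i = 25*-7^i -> [25, -175, 1225, -8575, 60025]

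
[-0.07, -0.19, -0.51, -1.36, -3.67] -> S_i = -0.07*2.69^i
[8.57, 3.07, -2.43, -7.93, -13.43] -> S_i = 8.57 + -5.50*i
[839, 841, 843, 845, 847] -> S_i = 839 + 2*i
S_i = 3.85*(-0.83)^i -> [3.85, -3.2, 2.65, -2.2, 1.83]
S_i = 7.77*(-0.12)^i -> [7.77, -0.93, 0.11, -0.01, 0.0]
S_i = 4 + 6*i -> [4, 10, 16, 22, 28]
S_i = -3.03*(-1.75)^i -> [-3.03, 5.3, -9.28, 16.24, -28.42]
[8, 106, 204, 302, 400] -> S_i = 8 + 98*i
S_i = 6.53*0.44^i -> [6.53, 2.87, 1.26, 0.56, 0.24]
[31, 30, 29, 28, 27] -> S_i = 31 + -1*i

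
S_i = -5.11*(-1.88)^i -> [-5.11, 9.61, -18.06, 33.95, -63.83]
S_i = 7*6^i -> [7, 42, 252, 1512, 9072]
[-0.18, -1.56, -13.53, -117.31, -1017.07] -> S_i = -0.18*8.67^i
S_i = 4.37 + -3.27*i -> [4.37, 1.1, -2.17, -5.44, -8.71]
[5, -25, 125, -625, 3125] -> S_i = 5*-5^i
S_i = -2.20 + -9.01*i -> [-2.2, -11.21, -20.22, -29.23, -38.24]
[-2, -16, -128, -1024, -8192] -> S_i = -2*8^i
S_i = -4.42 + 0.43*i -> [-4.42, -3.99, -3.56, -3.13, -2.7]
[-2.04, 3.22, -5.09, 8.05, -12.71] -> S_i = -2.04*(-1.58)^i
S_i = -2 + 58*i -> [-2, 56, 114, 172, 230]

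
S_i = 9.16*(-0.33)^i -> [9.16, -3.02, 1.0, -0.33, 0.11]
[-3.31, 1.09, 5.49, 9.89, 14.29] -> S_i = -3.31 + 4.40*i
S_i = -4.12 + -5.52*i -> [-4.12, -9.64, -15.16, -20.68, -26.2]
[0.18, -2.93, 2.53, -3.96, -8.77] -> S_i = Random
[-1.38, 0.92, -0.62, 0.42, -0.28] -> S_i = -1.38*(-0.67)^i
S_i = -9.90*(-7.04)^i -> [-9.9, 69.7, -490.66, 3454.25, -24317.89]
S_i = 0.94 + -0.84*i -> [0.94, 0.1, -0.74, -1.58, -2.42]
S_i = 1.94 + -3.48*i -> [1.94, -1.54, -5.02, -8.5, -11.98]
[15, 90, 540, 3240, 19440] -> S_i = 15*6^i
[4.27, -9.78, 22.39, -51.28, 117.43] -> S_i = 4.27*(-2.29)^i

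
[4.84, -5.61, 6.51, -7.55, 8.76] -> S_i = 4.84*(-1.16)^i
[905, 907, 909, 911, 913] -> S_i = 905 + 2*i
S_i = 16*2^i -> [16, 32, 64, 128, 256]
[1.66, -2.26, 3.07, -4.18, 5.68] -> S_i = 1.66*(-1.36)^i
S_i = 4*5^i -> [4, 20, 100, 500, 2500]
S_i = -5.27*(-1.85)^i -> [-5.27, 9.75, -18.04, 33.37, -61.73]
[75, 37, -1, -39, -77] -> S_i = 75 + -38*i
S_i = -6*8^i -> [-6, -48, -384, -3072, -24576]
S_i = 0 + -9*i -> [0, -9, -18, -27, -36]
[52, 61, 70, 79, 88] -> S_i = 52 + 9*i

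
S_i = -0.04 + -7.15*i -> [-0.04, -7.19, -14.34, -21.49, -28.64]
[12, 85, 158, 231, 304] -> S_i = 12 + 73*i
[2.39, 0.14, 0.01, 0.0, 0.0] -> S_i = 2.39*0.06^i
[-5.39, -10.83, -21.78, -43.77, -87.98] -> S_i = -5.39*2.01^i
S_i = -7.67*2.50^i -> [-7.67, -19.18, -47.94, -119.84, -299.61]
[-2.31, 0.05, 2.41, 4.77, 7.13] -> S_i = -2.31 + 2.36*i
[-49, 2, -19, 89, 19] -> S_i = Random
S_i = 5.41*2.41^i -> [5.41, 13.04, 31.42, 75.73, 182.5]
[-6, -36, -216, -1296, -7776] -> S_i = -6*6^i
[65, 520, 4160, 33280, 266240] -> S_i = 65*8^i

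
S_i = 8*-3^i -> [8, -24, 72, -216, 648]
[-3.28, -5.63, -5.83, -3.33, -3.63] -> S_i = Random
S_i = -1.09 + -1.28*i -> [-1.09, -2.37, -3.65, -4.93, -6.21]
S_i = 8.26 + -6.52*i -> [8.26, 1.74, -4.78, -11.3, -17.82]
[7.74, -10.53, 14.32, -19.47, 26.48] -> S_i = 7.74*(-1.36)^i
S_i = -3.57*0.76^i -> [-3.57, -2.71, -2.06, -1.57, -1.19]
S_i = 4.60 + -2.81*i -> [4.6, 1.79, -1.02, -3.83, -6.64]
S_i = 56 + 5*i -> [56, 61, 66, 71, 76]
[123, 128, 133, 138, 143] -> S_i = 123 + 5*i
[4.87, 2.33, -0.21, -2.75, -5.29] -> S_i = 4.87 + -2.54*i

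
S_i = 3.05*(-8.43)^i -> [3.05, -25.71, 216.75, -1827.19, 15403.17]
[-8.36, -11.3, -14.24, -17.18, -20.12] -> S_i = -8.36 + -2.94*i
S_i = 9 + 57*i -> [9, 66, 123, 180, 237]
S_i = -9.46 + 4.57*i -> [-9.46, -4.89, -0.32, 4.25, 8.82]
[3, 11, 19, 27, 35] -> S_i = 3 + 8*i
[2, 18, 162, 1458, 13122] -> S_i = 2*9^i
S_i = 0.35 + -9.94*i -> [0.35, -9.59, -19.53, -29.47, -39.41]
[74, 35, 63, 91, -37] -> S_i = Random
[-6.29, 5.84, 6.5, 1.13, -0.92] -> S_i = Random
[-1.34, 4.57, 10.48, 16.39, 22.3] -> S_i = -1.34 + 5.91*i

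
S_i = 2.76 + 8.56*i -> [2.76, 11.32, 19.88, 28.44, 37.0]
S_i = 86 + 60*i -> [86, 146, 206, 266, 326]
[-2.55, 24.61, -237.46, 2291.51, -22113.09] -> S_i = -2.55*(-9.65)^i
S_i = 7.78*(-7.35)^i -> [7.78, -57.18, 420.3, -3089.17, 22705.39]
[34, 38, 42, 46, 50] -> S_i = 34 + 4*i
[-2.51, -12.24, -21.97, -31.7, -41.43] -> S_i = -2.51 + -9.73*i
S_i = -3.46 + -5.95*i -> [-3.46, -9.41, -15.36, -21.31, -27.26]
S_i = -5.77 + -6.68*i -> [-5.77, -12.45, -19.13, -25.81, -32.49]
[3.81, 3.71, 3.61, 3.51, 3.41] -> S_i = 3.81 + -0.10*i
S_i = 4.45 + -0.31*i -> [4.45, 4.14, 3.83, 3.52, 3.21]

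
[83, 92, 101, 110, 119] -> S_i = 83 + 9*i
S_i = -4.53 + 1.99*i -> [-4.53, -2.54, -0.55, 1.44, 3.43]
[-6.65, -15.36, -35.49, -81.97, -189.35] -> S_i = -6.65*2.31^i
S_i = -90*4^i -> [-90, -360, -1440, -5760, -23040]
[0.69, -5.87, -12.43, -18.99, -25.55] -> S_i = 0.69 + -6.56*i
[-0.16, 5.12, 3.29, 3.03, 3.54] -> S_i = Random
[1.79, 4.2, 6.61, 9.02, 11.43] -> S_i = 1.79 + 2.41*i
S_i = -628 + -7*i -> [-628, -635, -642, -649, -656]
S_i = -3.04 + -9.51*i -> [-3.04, -12.55, -22.06, -31.57, -41.08]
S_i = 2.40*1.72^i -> [2.4, 4.13, 7.1, 12.21, 21.01]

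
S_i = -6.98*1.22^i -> [-6.98, -8.52, -10.39, -12.67, -15.46]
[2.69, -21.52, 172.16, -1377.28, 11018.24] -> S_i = 2.69*(-8.00)^i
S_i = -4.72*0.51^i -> [-4.72, -2.41, -1.23, -0.63, -0.32]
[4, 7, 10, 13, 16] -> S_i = 4 + 3*i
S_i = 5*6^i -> [5, 30, 180, 1080, 6480]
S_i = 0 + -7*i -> [0, -7, -14, -21, -28]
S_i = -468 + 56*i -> [-468, -412, -356, -300, -244]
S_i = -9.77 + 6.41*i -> [-9.77, -3.36, 3.05, 9.46, 15.87]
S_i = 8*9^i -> [8, 72, 648, 5832, 52488]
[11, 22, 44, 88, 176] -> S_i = 11*2^i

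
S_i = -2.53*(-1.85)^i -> [-2.53, 4.68, -8.66, 16.02, -29.64]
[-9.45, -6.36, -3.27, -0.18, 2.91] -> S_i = -9.45 + 3.09*i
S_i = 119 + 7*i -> [119, 126, 133, 140, 147]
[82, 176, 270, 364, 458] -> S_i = 82 + 94*i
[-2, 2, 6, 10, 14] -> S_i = -2 + 4*i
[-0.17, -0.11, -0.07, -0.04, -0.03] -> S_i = -0.17*0.64^i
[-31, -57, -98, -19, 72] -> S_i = Random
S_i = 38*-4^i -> [38, -152, 608, -2432, 9728]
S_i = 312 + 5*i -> [312, 317, 322, 327, 332]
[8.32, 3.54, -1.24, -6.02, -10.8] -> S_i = 8.32 + -4.78*i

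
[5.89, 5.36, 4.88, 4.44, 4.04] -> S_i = 5.89*0.91^i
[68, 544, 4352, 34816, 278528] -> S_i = 68*8^i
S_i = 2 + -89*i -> [2, -87, -176, -265, -354]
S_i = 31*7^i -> [31, 217, 1519, 10633, 74431]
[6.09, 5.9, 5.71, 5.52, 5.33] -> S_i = 6.09 + -0.19*i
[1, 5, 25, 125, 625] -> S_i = 1*5^i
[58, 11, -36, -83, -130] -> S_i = 58 + -47*i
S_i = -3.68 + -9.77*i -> [-3.68, -13.45, -23.22, -32.99, -42.76]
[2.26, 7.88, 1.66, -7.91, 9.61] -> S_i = Random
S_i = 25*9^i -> [25, 225, 2025, 18225, 164025]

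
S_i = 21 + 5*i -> [21, 26, 31, 36, 41]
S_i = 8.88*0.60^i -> [8.88, 5.33, 3.2, 1.92, 1.15]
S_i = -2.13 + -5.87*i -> [-2.13, -8.0, -13.87, -19.74, -25.61]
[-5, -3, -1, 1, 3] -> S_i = -5 + 2*i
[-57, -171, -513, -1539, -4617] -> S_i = -57*3^i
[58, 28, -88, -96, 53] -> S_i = Random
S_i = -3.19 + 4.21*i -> [-3.19, 1.02, 5.23, 9.44, 13.65]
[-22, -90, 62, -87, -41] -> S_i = Random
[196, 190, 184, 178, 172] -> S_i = 196 + -6*i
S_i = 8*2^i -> [8, 16, 32, 64, 128]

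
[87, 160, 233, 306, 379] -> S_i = 87 + 73*i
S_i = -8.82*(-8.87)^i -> [-8.82, 78.23, -693.93, 6155.16, -54596.28]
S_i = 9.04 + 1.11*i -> [9.04, 10.15, 11.26, 12.37, 13.48]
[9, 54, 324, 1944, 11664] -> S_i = 9*6^i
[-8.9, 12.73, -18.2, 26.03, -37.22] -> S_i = -8.90*(-1.43)^i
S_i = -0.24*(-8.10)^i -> [-0.24, 1.94, -15.75, 127.55, -1033.12]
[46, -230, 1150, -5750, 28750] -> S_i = 46*-5^i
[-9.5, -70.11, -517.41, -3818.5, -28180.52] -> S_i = -9.50*7.38^i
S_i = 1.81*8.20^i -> [1.81, 14.84, 121.7, 997.98, 8183.4]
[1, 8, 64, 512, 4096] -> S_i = 1*8^i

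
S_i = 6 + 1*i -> [6, 7, 8, 9, 10]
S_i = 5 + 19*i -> [5, 24, 43, 62, 81]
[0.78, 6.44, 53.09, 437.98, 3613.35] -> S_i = 0.78*8.25^i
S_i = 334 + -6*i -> [334, 328, 322, 316, 310]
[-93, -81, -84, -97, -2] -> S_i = Random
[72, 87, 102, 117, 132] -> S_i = 72 + 15*i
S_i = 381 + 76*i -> [381, 457, 533, 609, 685]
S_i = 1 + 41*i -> [1, 42, 83, 124, 165]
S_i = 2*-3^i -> [2, -6, 18, -54, 162]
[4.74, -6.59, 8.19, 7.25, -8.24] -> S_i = Random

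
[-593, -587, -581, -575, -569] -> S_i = -593 + 6*i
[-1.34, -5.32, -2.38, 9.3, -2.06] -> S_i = Random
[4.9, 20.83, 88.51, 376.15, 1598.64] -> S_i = 4.90*4.25^i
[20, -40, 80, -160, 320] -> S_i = 20*-2^i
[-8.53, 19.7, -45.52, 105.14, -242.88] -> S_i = -8.53*(-2.31)^i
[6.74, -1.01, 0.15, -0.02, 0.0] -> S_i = 6.74*(-0.15)^i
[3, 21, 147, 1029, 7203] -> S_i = 3*7^i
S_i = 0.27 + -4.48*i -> [0.27, -4.21, -8.69, -13.17, -17.65]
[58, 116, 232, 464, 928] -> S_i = 58*2^i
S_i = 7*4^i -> [7, 28, 112, 448, 1792]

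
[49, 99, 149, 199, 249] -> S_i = 49 + 50*i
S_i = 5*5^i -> [5, 25, 125, 625, 3125]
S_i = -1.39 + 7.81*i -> [-1.39, 6.42, 14.23, 22.04, 29.85]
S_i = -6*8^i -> [-6, -48, -384, -3072, -24576]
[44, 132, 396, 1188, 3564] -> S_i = 44*3^i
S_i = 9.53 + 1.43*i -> [9.53, 10.96, 12.39, 13.82, 15.25]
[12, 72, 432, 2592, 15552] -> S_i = 12*6^i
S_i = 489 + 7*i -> [489, 496, 503, 510, 517]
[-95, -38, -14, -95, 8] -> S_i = Random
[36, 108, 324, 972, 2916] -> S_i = 36*3^i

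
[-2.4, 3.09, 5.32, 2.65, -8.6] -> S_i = Random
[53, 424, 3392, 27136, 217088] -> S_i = 53*8^i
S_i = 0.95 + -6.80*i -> [0.95, -5.85, -12.65, -19.45, -26.25]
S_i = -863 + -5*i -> [-863, -868, -873, -878, -883]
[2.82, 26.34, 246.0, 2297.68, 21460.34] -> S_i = 2.82*9.34^i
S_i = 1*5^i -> [1, 5, 25, 125, 625]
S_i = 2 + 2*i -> [2, 4, 6, 8, 10]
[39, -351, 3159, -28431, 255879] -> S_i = 39*-9^i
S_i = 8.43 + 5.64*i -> [8.43, 14.07, 19.71, 25.35, 30.99]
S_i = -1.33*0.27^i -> [-1.33, -0.36, -0.1, -0.03, -0.01]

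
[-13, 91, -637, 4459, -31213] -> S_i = -13*-7^i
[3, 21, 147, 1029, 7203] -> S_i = 3*7^i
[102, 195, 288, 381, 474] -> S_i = 102 + 93*i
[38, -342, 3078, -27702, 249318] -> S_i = 38*-9^i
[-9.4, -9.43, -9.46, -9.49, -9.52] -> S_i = -9.40 + -0.03*i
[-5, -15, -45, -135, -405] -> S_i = -5*3^i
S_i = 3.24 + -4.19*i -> [3.24, -0.95, -5.14, -9.33, -13.52]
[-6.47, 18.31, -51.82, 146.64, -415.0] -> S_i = -6.47*(-2.83)^i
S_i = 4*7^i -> [4, 28, 196, 1372, 9604]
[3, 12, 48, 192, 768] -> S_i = 3*4^i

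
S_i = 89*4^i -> [89, 356, 1424, 5696, 22784]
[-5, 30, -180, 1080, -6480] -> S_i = -5*-6^i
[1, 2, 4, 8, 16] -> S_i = 1*2^i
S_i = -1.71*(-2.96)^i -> [-1.71, 5.06, -14.98, 44.35, -131.27]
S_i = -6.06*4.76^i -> [-6.06, -28.85, -137.31, -653.57, -3111.0]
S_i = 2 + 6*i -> [2, 8, 14, 20, 26]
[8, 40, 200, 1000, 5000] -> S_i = 8*5^i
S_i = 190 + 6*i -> [190, 196, 202, 208, 214]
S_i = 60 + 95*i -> [60, 155, 250, 345, 440]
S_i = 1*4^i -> [1, 4, 16, 64, 256]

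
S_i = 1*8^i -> [1, 8, 64, 512, 4096]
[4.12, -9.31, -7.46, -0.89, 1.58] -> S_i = Random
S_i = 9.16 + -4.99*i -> [9.16, 4.17, -0.82, -5.81, -10.8]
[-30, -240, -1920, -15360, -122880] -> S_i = -30*8^i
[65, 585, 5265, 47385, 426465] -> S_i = 65*9^i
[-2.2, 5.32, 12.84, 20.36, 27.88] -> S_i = -2.20 + 7.52*i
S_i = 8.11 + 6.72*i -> [8.11, 14.83, 21.55, 28.27, 34.99]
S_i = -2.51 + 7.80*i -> [-2.51, 5.29, 13.09, 20.89, 28.69]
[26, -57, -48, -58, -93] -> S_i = Random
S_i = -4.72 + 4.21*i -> [-4.72, -0.51, 3.7, 7.91, 12.12]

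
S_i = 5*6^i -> [5, 30, 180, 1080, 6480]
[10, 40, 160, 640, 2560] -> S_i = 10*4^i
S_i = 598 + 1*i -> [598, 599, 600, 601, 602]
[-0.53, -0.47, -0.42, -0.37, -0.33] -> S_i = -0.53*0.89^i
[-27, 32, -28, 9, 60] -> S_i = Random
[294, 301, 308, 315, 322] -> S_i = 294 + 7*i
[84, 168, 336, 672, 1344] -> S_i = 84*2^i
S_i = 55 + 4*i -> [55, 59, 63, 67, 71]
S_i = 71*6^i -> [71, 426, 2556, 15336, 92016]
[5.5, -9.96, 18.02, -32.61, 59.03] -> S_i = 5.50*(-1.81)^i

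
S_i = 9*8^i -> [9, 72, 576, 4608, 36864]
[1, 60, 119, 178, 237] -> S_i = 1 + 59*i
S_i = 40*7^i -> [40, 280, 1960, 13720, 96040]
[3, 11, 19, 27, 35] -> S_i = 3 + 8*i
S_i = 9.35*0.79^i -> [9.35, 7.39, 5.84, 4.61, 3.64]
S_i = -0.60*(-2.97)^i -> [-0.6, 1.78, -5.29, 15.72, -46.68]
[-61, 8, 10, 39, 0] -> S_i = Random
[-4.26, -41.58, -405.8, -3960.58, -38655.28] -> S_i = -4.26*9.76^i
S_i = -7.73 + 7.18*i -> [-7.73, -0.55, 6.63, 13.81, 20.99]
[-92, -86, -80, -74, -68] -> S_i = -92 + 6*i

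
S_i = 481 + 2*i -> [481, 483, 485, 487, 489]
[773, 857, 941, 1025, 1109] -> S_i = 773 + 84*i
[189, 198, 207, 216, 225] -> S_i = 189 + 9*i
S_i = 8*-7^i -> [8, -56, 392, -2744, 19208]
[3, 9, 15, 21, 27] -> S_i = 3 + 6*i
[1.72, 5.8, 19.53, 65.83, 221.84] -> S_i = 1.72*3.37^i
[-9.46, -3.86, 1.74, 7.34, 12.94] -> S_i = -9.46 + 5.60*i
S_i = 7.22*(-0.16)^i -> [7.22, -1.16, 0.18, -0.03, 0.0]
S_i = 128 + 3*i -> [128, 131, 134, 137, 140]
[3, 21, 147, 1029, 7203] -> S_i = 3*7^i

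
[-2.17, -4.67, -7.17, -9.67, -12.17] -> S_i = -2.17 + -2.50*i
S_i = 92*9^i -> [92, 828, 7452, 67068, 603612]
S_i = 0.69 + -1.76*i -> [0.69, -1.07, -2.83, -4.59, -6.35]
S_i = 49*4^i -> [49, 196, 784, 3136, 12544]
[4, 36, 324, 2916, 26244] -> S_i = 4*9^i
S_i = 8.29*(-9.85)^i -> [8.29, -81.66, 804.32, -7922.52, 78036.8]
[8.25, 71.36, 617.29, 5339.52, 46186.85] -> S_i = 8.25*8.65^i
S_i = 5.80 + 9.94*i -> [5.8, 15.74, 25.68, 35.62, 45.56]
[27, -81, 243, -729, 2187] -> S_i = 27*-3^i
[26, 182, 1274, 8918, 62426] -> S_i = 26*7^i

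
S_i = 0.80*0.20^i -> [0.8, 0.16, 0.03, 0.01, 0.0]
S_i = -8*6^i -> [-8, -48, -288, -1728, -10368]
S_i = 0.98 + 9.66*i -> [0.98, 10.64, 20.3, 29.96, 39.62]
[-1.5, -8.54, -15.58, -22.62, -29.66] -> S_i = -1.50 + -7.04*i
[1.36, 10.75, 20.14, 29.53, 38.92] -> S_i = 1.36 + 9.39*i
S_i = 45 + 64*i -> [45, 109, 173, 237, 301]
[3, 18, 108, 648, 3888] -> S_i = 3*6^i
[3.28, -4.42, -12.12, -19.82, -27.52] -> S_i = 3.28 + -7.70*i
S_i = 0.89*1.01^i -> [0.89, 0.9, 0.91, 0.92, 0.93]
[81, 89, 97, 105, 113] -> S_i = 81 + 8*i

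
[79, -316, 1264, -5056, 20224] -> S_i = 79*-4^i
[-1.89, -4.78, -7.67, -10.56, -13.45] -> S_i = -1.89 + -2.89*i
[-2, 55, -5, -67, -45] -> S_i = Random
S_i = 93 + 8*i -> [93, 101, 109, 117, 125]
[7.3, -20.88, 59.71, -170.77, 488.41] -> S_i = 7.30*(-2.86)^i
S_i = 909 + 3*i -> [909, 912, 915, 918, 921]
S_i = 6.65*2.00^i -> [6.65, 13.3, 26.6, 53.2, 106.4]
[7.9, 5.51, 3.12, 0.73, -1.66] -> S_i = 7.90 + -2.39*i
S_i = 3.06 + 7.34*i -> [3.06, 10.4, 17.74, 25.08, 32.42]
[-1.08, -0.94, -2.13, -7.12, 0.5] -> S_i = Random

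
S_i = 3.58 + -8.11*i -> [3.58, -4.53, -12.64, -20.75, -28.86]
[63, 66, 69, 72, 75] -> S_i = 63 + 3*i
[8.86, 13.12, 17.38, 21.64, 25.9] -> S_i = 8.86 + 4.26*i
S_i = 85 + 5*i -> [85, 90, 95, 100, 105]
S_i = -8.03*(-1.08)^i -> [-8.03, 8.67, -9.37, 10.12, -10.92]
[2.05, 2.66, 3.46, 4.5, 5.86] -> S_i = 2.05*1.30^i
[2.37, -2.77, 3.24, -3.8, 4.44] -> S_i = 2.37*(-1.17)^i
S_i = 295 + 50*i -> [295, 345, 395, 445, 495]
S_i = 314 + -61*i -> [314, 253, 192, 131, 70]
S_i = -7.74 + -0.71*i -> [-7.74, -8.45, -9.16, -9.87, -10.58]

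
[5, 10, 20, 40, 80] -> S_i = 5*2^i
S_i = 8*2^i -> [8, 16, 32, 64, 128]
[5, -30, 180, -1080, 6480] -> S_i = 5*-6^i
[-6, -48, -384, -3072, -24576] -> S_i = -6*8^i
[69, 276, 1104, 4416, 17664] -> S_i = 69*4^i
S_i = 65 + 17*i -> [65, 82, 99, 116, 133]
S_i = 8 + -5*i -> [8, 3, -2, -7, -12]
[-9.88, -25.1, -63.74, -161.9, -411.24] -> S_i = -9.88*2.54^i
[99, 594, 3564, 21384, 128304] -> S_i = 99*6^i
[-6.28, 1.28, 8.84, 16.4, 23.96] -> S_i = -6.28 + 7.56*i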